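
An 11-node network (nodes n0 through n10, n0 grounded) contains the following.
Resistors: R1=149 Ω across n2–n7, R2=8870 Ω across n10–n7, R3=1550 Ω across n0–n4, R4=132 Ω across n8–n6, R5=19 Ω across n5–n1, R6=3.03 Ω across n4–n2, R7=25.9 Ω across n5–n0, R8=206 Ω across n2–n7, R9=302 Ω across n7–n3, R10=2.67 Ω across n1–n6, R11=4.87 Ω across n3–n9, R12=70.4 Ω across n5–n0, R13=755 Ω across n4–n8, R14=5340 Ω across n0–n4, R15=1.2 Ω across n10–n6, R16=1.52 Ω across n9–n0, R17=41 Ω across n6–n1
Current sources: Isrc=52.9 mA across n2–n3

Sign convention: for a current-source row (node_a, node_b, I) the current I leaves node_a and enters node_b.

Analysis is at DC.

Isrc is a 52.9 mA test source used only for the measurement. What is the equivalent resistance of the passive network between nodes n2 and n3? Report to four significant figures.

MNA unknowns: 10 node voltages V₁..V_10
R1: Y=0.006711 on G[2,7]
R2: Y=0.0001127 on G[10,7]
R3: Y=0.0006452 on G[0,4]
R4: Y=0.007576 on G[8,6]
R5: Y=0.05263 on G[5,1]
R6: Y=0.3300 on G[4,2]
R7: Y=0.03861 on G[5,0]
R8: Y=0.004854 on G[2,7]
R9: Y=0.003311 on G[7,3]
R10: Y=0.3745 on G[1,6]
R11: Y=0.2053 on G[3,9]
R12: Y=0.01420 on G[5,0]
R13: Y=0.001325 on G[4,8]
R14: Y=0.0001873 on G[0,4]
R15: Y=0.8333 on G[10,6]
R16: Y=0.6579 on G[9,0]
R17: Y=0.02439 on G[6,1]
Isrc: z[2]−=0.0529, z[3]+=0.0529
solve → V1=-0.5054, V2=-11.59, V3=0.1464, V4=-11.52, V5=-0.2522, V6=-0.5388, V7=-8.910, V8=-2.173, V9=0.03482, V10=-0.5399

R_eq = 221.8 Ω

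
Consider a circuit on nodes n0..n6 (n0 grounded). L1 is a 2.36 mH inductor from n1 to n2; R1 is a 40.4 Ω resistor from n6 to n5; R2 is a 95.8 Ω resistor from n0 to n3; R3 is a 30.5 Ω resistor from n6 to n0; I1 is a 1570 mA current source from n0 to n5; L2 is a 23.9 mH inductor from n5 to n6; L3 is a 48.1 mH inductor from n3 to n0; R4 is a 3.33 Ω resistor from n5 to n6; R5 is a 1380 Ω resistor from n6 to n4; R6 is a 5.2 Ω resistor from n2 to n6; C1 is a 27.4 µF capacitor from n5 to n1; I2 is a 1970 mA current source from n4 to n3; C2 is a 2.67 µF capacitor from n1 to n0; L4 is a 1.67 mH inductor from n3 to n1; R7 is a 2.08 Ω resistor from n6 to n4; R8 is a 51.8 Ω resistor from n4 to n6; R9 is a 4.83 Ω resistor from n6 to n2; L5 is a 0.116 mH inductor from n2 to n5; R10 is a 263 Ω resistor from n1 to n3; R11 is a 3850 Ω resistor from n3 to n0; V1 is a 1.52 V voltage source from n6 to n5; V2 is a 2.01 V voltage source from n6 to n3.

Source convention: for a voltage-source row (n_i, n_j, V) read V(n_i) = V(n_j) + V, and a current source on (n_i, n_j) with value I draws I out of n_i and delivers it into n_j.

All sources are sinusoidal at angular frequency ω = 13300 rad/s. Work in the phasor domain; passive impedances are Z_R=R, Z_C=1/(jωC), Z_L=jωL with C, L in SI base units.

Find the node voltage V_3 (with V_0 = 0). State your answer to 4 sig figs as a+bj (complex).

23.18-16.39j V

MNA unknowns: 6 node voltages V₁..V_6 plus 2 source currents (V1, V2)
L1: Y=0.000-0.03186j on G[1,2]
R1: Y=0.02475+0.000j on G[6,5]
R2: Y=0.01044+0.000j on G[0,3]
R3: Y=0.03279+0.000j on G[6,0]
I1: z[0]−=1.57, z[5]+=1.57
L2: Y=0.000-0.003146j on G[5,6]
L3: Y=0.000-0.001563j on G[3,0]
R4: Y=0.3003+0.000j on G[5,6]
R5: Y=0.0007246+0.000j on G[6,4]
R6: Y=0.1923+0.000j on G[2,6]
C1: Y=0.000+0.3644j on G[5,1]
I2: z[4]−=1.97, z[3]+=1.97
C2: Y=0.000+0.03551j on G[1,0]
L4: Y=0.000-0.04502j on G[3,1]
R7: Y=0.4808+0.000j on G[6,4]
R8: Y=0.01931+0.000j on G[4,6]
R9: Y=0.2070+0.000j on G[6,2]
L5: Y=0.000-0.6482j on G[2,5]
R10: Y=0.003802+0.000j on G[1,3]
R11: Y=0.0002597+0.000j on G[3,0]
V1: row V6−V5=1.52, i_V1 at 6,5
V2: row V6−V3=2.01, i_V2 at 6,3
solve → V1=21.09-14.69j, V2=24.01-15.61j, V3=23.18-16.39j, V4=21.26-16.39j, V5=23.67-16.39j, V6=25.19-16.39j
aux → i_V1=-1.947+1.164j, i_V2=-1.816-0.3124j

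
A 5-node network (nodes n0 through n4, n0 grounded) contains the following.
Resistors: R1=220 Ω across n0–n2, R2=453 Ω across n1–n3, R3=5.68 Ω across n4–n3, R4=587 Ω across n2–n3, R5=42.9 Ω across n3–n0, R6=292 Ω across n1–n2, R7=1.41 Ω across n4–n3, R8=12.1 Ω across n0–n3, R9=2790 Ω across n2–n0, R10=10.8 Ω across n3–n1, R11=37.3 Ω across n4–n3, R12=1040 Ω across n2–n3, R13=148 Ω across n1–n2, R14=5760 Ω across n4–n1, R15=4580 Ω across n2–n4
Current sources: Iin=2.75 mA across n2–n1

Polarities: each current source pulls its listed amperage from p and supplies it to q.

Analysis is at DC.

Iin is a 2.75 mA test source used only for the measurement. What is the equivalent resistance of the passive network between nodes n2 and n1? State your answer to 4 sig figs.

R_eq = 58.16 Ω

Element admittances at DC:
  Y(R1) = 0.004545 S between n0,n2
  Y(R2) = 0.002208 S between n1,n3
  Y(R3) = 0.1761 S between n4,n3
  Y(R4) = 0.001704 S between n2,n3
  Y(R5) = 0.02331 S between n3,n0
  Y(R6) = 0.003425 S between n1,n2
  Y(R7) = 0.7092 S between n4,n3
  Y(R8) = 0.08264 S between n0,n3
  Y(R9) = 0.0003584 S between n2,n0
  Y(R10) = 0.09259 S between n3,n1
  Y(R11) = 0.02681 S between n4,n3
  Y(R12) = 0.0009615 S between n2,n3
  Y(R13) = 0.006757 S between n1,n2
  Y(R14) = 0.0001736 S between n4,n1
  Y(R15) = 0.0002183 S between n2,n4
  Iin: injects 0.00275 A into n1 (from n2)
Assemble and solve the 4×4 MNA system:
  V(n1)=0.01836  V(n2)=-0.1416  V(n3)=0.006553  V(n4)=0.006520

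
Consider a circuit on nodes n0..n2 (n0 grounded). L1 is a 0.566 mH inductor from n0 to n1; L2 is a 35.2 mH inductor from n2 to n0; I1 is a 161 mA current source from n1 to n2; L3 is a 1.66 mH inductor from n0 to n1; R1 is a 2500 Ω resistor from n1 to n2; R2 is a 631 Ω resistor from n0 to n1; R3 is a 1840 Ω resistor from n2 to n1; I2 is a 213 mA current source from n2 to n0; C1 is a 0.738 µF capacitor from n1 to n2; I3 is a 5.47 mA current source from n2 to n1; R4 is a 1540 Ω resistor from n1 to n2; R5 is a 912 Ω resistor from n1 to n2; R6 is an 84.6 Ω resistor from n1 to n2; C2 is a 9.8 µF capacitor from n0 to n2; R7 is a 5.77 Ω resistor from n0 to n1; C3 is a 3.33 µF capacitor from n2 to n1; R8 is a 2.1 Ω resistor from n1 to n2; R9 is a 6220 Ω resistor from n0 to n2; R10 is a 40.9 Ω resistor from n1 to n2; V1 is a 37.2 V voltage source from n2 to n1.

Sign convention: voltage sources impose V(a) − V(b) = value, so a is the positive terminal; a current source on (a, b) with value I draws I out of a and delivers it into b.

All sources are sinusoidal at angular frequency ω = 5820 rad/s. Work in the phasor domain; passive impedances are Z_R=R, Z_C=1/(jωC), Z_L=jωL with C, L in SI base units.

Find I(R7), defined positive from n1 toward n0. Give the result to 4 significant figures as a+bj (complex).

Element admittances at ω=5820 rad/s:
  Y(L1) = 0.000-0.3036j S between n0,n1
  Y(L2) = 0.000-0.004881j S between n2,n0
  I1: injects 0.161 A into n2 (from n1)
  Y(L3) = 0.000-0.1035j S between n0,n1
  Y(R1) = 0.0004000+0.000j S between n1,n2
  Y(R2) = 0.001585+0.000j S between n0,n1
  Y(R3) = 0.0005435+0.000j S between n2,n1
  I2: injects 0.213 A into n0 (from n2)
  Y(C1) = 0.000+0.004295j S between n1,n2
  I3: injects 0.00547 A into n1 (from n2)
  Y(R4) = 0.0006494+0.000j S between n1,n2
  Y(R5) = 0.001096+0.000j S between n1,n2
  Y(R6) = 0.01182+0.000j S between n1,n2
  Y(C2) = 0.000+0.05704j S between n0,n2
  Y(R7) = 0.1733+0.000j S between n0,n1
  Y(C3) = 0.000+0.01938j S between n2,n1
  Y(R8) = 0.4762+0.000j S between n1,n2
  Y(R9) = 0.0001608+0.000j S between n0,n2
  Y(R10) = 0.02445+0.000j S between n1,n2
  V1: constraint V(n2)−V(n1) = 37.2
Assemble and solve the 3×3 MNA system:
  V(n1)=4.152-2.665j  V(n2)=41.35-2.665j
  i(V1)=-19.37-3.037j

0.7196-0.4618j A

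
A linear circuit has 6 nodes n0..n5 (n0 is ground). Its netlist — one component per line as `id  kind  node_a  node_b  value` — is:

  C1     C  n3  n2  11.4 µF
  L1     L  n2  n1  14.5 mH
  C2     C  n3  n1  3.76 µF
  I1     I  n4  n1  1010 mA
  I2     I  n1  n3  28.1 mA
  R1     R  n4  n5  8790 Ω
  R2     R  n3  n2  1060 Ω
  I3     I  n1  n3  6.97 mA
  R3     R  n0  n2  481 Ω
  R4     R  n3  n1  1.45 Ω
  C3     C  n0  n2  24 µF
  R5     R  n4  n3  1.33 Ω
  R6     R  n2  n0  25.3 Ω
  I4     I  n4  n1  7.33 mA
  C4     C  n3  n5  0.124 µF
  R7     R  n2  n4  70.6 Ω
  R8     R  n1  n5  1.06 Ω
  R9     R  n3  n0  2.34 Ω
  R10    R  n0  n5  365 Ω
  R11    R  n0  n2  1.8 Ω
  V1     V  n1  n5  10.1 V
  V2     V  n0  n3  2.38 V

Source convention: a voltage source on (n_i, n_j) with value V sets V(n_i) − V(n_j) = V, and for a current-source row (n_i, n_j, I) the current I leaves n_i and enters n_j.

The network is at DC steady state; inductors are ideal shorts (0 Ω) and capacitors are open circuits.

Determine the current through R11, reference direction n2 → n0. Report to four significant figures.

-0.2917 A

Apply KCL at each of the 5 non-ground nodes and solve the resulting linear system.
Node n1: branches {L1, C2, I1, I2, I3, R4, I4, R8, V1} → V_1 = -0.5250
Node n2: branches {C1, L1, R2, R3, C3, R6, R7, R11} → V_2 = -0.5250
Node n3: branches {C1, C2, I2, R2, I3, R4, R5, C4, R9, V2} → V_3 = -2.380
Node n4: branches {I1, R1, R5, I4, R7} → V_4 = -3.675
Node n5: branches {R1, C4, R8, R10, V1} → V_5 = -10.63
Source currents: i(L1)=0.2671, i(V1)=-9.558, i(V2)=-1.360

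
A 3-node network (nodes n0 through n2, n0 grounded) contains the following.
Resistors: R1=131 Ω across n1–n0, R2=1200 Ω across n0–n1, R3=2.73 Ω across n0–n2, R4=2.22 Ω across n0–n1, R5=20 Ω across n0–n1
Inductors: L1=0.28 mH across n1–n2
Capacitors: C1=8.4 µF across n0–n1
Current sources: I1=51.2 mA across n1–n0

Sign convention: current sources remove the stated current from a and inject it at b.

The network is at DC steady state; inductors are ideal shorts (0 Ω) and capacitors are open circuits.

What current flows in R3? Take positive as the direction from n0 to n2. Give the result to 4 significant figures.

Element admittances at DC:
  Y(R1) = 0.007634 S between n1,n0
  Y(R2) = 0.0008333 S between n0,n1
  Y(R3) = 0.3663 S between n0,n2
  L1: short n1↔n2 (DC inductor)
  Y(R4) = 0.4505 S between n0,n1
  Y(R5) = 0.05000 S between n0,n1
  Y(C1) = 0.000 S between n0,n1
  I1: injects 0.0512 A into n0 (from n1)
Assemble and solve the 3×3 MNA system:
  V(n1)=-0.05850  V(n2)=-0.05850
  i(L1)=-0.02143

0.02143 A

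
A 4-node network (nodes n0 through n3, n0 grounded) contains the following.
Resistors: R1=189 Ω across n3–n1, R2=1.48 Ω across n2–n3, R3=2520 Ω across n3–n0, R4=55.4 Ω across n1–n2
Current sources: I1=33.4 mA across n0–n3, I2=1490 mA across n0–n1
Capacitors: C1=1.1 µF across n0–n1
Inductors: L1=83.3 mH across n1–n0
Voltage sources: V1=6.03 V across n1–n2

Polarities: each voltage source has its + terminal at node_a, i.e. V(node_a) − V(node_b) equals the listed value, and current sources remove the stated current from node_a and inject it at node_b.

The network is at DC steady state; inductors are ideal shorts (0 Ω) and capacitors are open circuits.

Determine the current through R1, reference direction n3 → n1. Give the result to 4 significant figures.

-0.03138 A

MNA unknowns: 3 node voltages V₁..V_3 plus 2 source currents (L1, V1)
R1: Y=0.005291 on G[3,1]
I1: z[0]−=0.0334, z[3]+=0.0334
R2: Y=0.6757 on G[2,3]
C1: Y=0.000 on G[0,1]
I2: z[0]−=1.49, z[1]+=1.49
L1: row V1−V0=0, i_L1 at 1,0
R3: Y=0.0003968 on G[3,0]
R4: Y=0.01805 on G[1,2]
V1: row V1−V2=6.03, i_V1 at 1,2
solve → V1=0.000, V2=-6.030, V3=-5.931
aux → i_L1=1.526, i_V1=-0.1760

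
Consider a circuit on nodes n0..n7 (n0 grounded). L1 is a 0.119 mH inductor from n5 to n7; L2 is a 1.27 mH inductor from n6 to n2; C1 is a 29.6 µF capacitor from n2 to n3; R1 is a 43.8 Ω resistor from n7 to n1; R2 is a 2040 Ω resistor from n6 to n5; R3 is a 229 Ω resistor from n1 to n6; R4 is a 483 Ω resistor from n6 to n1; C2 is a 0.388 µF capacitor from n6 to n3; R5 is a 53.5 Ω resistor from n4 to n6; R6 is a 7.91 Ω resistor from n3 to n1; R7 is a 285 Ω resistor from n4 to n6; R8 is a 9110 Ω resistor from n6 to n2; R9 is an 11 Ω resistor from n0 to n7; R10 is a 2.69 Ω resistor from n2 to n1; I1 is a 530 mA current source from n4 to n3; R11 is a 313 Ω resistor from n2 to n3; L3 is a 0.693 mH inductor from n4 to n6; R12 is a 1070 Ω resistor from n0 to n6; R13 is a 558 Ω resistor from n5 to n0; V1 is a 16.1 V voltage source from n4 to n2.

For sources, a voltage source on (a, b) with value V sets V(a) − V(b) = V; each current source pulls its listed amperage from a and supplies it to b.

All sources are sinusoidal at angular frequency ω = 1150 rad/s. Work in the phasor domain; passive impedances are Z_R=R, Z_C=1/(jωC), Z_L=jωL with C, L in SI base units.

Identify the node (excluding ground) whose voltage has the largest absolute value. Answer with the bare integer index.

4

MNA unknowns: 7 node voltages V₁..V_7 plus 1 source current (V1)
L1: Y=0.000-7.307j on G[5,7]
L2: Y=0.000-0.6847j on G[6,2]
C1: Y=0.000+0.03404j on G[2,3]
R1: Y=0.02283+0.000j on G[7,1]
R2: Y=0.0004902+0.000j on G[6,5]
R3: Y=0.004367+0.000j on G[1,6]
R4: Y=0.002070+0.000j on G[6,1]
C2: Y=0.000+0.0004462j on G[6,3]
R5: Y=0.01869+0.000j on G[4,6]
R6: Y=0.1264+0.000j on G[3,1]
R7: Y=0.003509+0.000j on G[4,6]
R8: Y=0.0001098+0.000j on G[6,2]
R9: Y=0.09091+0.000j on G[0,7]
R10: Y=0.3717+0.000j on G[2,1]
I1: z[4]−=0.53, z[3]+=0.53
R11: Y=0.003195+0.000j on G[2,3]
L3: Y=0.000-1.255j on G[4,6]
R12: Y=0.0009346+0.000j on G[0,6]
R13: Y=0.001792+0.000j on G[5,0]
V1: row V4−V2=16.1, i_V1 at 4,2
solve → V1=-0.6105-0.03095j, V2=-2.022+0.3970j, V3=2.987-1.317j, V4=14.08+0.3970j, V5=-0.08469-0.003714j, V6=8.397+0.4258j, V7=-0.08466-0.004304j
aux → i_V1=-0.6200+7.128j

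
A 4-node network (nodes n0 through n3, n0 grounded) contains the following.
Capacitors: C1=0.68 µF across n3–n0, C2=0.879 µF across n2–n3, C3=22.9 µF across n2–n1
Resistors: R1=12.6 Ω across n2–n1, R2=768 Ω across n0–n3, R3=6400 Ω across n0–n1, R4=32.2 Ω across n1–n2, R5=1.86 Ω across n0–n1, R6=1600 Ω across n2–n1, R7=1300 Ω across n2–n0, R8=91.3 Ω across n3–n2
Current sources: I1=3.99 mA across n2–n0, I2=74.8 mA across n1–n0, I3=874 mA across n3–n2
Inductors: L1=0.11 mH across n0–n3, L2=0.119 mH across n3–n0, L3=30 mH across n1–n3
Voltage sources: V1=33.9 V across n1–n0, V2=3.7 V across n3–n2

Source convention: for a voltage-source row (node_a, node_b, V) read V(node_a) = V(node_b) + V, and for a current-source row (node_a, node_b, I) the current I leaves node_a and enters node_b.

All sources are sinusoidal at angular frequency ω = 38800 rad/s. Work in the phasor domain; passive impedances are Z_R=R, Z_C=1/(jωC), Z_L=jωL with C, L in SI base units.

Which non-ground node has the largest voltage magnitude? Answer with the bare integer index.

MNA unknowns: 3 node voltages V₁..V_3 plus 2 source currents (V1, V2)
C1: Y=0.000+0.02638j on G[3,0]
R1: Y=0.07937+0.000j on G[2,1]
R2: Y=0.001302+0.000j on G[0,3]
R3: Y=0.0001563+0.000j on G[0,1]
R4: Y=0.03106+0.000j on G[1,2]
I1: z[2]−=0.00399, z[0]+=0.00399
R5: Y=0.5376+0.000j on G[0,1]
R6: Y=0.0006250+0.000j on G[2,1]
R7: Y=0.0007692+0.000j on G[2,0]
I2: z[1]−=0.0748, z[0]+=0.0748
L1: Y=0.000-0.2343j on G[0,3]
C2: Y=0.000+0.03411j on G[2,3]
C3: Y=0.000+0.8885j on G[2,1]
I3: z[3]−=0.874, z[2]+=0.874
R8: Y=0.01095+0.000j on G[3,2]
L2: Y=0.000-0.2166j on G[3,0]
L3: Y=0.000-0.0008591j on G[1,3]
V1: row V1−V0=33.9, i_V1 at 1,0
V2: row V3−V2=3.7, i_V2 at 3,2
solve → V1=33.90+0.000j, V2=66.39+8.105j, V3=70.09+8.105j
aux → i_V1=-21.89+29.74j, i_V2=-4.453+29.65j

3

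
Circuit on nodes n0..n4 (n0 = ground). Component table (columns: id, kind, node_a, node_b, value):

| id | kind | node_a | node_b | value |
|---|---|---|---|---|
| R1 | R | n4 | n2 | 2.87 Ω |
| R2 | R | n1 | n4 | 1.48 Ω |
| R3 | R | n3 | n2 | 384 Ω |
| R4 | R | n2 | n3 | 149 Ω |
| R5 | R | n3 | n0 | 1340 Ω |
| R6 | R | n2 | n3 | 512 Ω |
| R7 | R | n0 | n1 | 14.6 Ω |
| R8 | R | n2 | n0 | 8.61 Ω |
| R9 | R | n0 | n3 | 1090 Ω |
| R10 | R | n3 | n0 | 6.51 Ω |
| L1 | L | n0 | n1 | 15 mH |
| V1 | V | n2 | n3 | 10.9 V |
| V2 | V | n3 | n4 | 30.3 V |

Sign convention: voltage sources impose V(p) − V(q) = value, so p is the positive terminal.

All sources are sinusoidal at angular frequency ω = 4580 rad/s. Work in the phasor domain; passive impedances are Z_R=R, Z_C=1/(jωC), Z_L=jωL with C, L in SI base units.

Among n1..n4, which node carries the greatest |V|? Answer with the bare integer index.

MNA unknowns: 4 node voltages V₁..V_4 plus 2 source currents (V1, V2)
R1: Y=0.3484+0.000j on G[4,2]
R2: Y=0.6757+0.000j on G[1,4]
R3: Y=0.002604+0.000j on G[3,2]
R4: Y=0.006711+0.000j on G[2,3]
R5: Y=0.0007463+0.000j on G[3,0]
R6: Y=0.001953+0.000j on G[2,3]
R7: Y=0.06849+0.000j on G[0,1]
R8: Y=0.1161+0.000j on G[2,0]
R9: Y=0.0009174+0.000j on G[0,3]
R10: Y=0.1536+0.000j on G[3,0]
L1: Y=0.000-0.01456j on G[0,1]
V1: row V2−V3=10.9, i_V1 at 2,3
V2: row V3−V4=30.3, i_V2 at 3,4
solve → V1=-25.75-1.430j, V2=12.81-1.020j, V3=1.910-1.020j, V4=-28.39-1.020j
aux → i_V1=-15.97+0.1185j, i_V2=-16.14+0.2769j

4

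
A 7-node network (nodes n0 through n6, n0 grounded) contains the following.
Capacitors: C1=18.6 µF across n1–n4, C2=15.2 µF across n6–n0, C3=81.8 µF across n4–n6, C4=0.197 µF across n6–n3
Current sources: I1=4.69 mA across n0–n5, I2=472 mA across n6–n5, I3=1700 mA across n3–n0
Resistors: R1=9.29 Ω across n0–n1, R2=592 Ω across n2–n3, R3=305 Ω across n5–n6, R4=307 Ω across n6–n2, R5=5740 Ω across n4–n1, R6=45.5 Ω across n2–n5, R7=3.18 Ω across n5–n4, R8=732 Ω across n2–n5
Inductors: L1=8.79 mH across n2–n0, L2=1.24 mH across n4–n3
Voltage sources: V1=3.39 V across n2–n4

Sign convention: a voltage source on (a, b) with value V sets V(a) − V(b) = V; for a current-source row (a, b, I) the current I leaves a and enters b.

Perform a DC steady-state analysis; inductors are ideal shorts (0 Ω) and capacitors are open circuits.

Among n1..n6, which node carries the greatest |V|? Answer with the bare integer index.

MNA unknowns: 6 node voltages V₁..V_6 plus 3 source currents (L1, L2, V1)
C1: Y=0.000 on G[1,4]
I1: z[0]−=0.00469, z[5]+=0.00469
R1: Y=0.1076 on G[0,1]
R2: Y=0.001689 on G[2,3]
R3: Y=0.003279 on G[5,6]
C2: Y=0.000 on G[6,0]
R4: Y=0.003257 on G[6,2]
L1: row V2−V0=0, i_L1 at 2,0
C3: Y=0.000 on G[4,6]
C4: Y=0.000 on G[6,3]
R5: Y=0.0001742 on G[4,1]
I2: z[6]−=0.472, z[5]+=0.472
L2: row V4−V3=0, i_L2 at 4,3
R6: Y=0.02198 on G[2,5]
R7: Y=0.3145 on G[5,4]
I3: z[3]−=1.7, z[0]+=1.7
R8: Y=0.001366 on G[2,5]
V1: row V2−V4=3.39, i_V1 at 2,4
solve → V1=-0.005478, V2=0.000, V3=-3.390, V4=-3.390, V5=-2.434, V6=-73.44
aux → i_L1=-1.695, i_L2=1.694, i_V1=1.393

6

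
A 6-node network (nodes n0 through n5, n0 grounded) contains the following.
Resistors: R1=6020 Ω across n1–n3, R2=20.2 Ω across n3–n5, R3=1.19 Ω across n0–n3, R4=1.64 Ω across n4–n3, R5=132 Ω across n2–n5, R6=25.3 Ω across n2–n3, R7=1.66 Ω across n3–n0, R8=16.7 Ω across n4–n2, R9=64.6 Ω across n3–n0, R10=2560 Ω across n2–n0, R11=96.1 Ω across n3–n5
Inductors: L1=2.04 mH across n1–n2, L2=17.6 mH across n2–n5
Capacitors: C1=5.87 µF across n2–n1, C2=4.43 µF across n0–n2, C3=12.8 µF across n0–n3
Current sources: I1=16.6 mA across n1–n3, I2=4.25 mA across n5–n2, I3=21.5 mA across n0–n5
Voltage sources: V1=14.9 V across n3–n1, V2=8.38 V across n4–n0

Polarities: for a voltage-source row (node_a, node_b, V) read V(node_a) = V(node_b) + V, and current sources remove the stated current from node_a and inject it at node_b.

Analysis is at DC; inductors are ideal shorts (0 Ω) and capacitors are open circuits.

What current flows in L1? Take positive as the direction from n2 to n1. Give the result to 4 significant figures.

Element admittances at DC:
  Y(R1) = 0.0001661 S between n1,n3
  L1: short n1↔n2 (DC inductor)
  Y(R2) = 0.04950 S between n3,n5
  Y(R3) = 0.8403 S between n0,n3
  Y(C1) = 0.000 S between n2,n1
  I1: injects 0.0166 A into n3 (from n1)
  Y(R4) = 0.6098 S between n4,n3
  Y(R5) = 0.007576 S between n2,n5
  Y(R6) = 0.03953 S between n2,n3
  I2: injects 0.00425 A into n2 (from n5)
  I3: injects 0.0215 A into n5 (from n0)
  L2: short n2↔n5 (DC inductor)
  Y(R7) = 0.6024 S between n3,n0
  Y(R8) = 0.05988 S between n4,n2
  Y(R9) = 0.01548 S between n3,n0
  Y(R10) = 0.0003906 S between n2,n0
  Y(C2) = 0.000 S between n0,n2
  Y(C3) = 0.000 S between n0,n3
  Y(R11) = 0.01041 S between n3,n5
  V1: constraint V(n3)−V(n1) = 14.9
  V2: constraint V(n4)−V(n0) = 8.38
Assemble and solve the 9×9 MNA system:
  V(n1)=-11.83  V(n2)=-11.83  V(n3)=3.069  V(n4)=8.380  V(n5)=-11.83
  i(L1)=-2.718  i(L2)=-0.9099  i(V1)=-2.704  i(V2)=-4.449

2.718 A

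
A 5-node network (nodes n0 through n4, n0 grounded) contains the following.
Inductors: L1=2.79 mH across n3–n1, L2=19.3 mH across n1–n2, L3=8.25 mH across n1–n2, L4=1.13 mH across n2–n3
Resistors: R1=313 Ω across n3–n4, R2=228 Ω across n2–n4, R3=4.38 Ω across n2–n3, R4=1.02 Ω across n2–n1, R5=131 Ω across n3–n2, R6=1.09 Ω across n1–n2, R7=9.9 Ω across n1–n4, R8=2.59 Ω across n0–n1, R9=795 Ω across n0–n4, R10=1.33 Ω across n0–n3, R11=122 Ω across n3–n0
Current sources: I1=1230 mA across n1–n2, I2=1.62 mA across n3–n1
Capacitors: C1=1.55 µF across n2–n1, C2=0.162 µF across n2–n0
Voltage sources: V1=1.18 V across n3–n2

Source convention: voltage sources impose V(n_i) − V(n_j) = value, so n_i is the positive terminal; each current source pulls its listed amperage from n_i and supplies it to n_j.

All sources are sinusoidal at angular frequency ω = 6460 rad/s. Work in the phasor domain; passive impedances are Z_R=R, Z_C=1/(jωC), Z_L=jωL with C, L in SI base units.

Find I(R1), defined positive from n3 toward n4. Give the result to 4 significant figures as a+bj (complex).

0.004886+0.0001316j A

Apply KCL at each of the 4 non-ground nodes and solve the resulting linear system.
Node n1: branches {L1, I1, R4, L2, R6, R7, R8, L3, C1, I2} → V_1 = -1.063-0.02897j
Node n2: branches {R2, I1, R3, R4, L2, R5, R6, L3, L4, C1, C2, V1} → V_2 = -0.6382+0.01564j
Node n3: branches {L1, R1, R3, R5, L4, R10, R11, I2, V1} → V_3 = 0.5418+0.01564j
Node n4: branches {R1, R2, R7, R9} → V_4 = -0.9875-0.02556j
Source currents: i(V1)=-0.6992+0.2387j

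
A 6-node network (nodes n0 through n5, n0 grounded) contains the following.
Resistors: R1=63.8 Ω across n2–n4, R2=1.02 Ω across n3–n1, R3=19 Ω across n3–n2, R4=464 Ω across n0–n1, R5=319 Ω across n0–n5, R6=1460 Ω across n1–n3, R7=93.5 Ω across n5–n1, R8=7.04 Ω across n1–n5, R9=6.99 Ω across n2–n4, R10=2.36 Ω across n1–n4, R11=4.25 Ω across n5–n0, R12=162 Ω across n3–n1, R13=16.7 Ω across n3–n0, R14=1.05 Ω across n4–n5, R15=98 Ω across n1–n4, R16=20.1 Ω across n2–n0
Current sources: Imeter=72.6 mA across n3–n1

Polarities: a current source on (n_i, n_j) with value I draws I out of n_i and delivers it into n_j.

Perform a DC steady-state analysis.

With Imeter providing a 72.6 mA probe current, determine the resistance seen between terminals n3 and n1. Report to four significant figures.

Apply KCL at each of the 5 non-ground nodes and solve the resulting linear system.
Node n1: branches {R2, R4, R6, R7, R8, R10, R12, R15, Imeter} → V_1 = 0.02160
Node n2: branches {R1, R3, R9, R16} → V_2 = -0.001381
Node n3: branches {R2, R3, R6, R12, R13, Imeter} → V_3 = -0.04669
Node n4: branches {R1, R9, R10, R14, R15} → V_4 = 0.01321
Node n5: branches {R5, R7, R8, R11, R14} → V_5 = 0.01182

R_eq = 0.9406 Ω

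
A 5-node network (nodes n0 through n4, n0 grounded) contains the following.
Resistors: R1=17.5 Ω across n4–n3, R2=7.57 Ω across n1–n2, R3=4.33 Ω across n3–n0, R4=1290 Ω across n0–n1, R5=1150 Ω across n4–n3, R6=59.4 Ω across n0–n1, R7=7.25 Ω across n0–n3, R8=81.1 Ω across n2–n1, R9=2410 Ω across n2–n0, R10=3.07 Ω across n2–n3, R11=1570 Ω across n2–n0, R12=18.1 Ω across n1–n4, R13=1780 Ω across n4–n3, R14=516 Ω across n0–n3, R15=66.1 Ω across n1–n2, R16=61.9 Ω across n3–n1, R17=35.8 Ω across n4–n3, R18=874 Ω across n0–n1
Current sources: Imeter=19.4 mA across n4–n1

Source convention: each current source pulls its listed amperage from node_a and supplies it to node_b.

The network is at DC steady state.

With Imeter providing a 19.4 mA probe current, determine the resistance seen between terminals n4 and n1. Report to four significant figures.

R_eq = 9.184 Ω

Element admittances at DC:
  Y(R1) = 0.05714 S between n4,n3
  Y(R2) = 0.1321 S between n1,n2
  Y(R3) = 0.2309 S between n3,n0
  Y(R4) = 0.0007752 S between n0,n1
  Y(R5) = 0.0008696 S between n4,n3
  Y(R6) = 0.01684 S between n0,n1
  Y(R7) = 0.1379 S between n0,n3
  Y(R8) = 0.01233 S between n2,n1
  Y(R9) = 0.0004149 S between n2,n0
  Y(R10) = 0.3257 S between n2,n3
  Y(R11) = 0.0006369 S between n2,n0
  Y(R12) = 0.05525 S between n1,n4
  Y(R13) = 0.0005618 S between n4,n3
  Y(R14) = 0.001938 S between n0,n3
  Y(R15) = 0.01513 S between n1,n2
  Y(R16) = 0.01616 S between n3,n1
  Y(R17) = 0.02793 S between n4,n3
  Y(R18) = 0.001144 S between n0,n1
  Imeter: injects 0.0194 A into n1 (from n4)
Assemble and solve the 4×4 MNA system:
  V(n1)=0.06438  V(n2)=0.01890  V(n3)=-0.003310  V(n4)=-0.1138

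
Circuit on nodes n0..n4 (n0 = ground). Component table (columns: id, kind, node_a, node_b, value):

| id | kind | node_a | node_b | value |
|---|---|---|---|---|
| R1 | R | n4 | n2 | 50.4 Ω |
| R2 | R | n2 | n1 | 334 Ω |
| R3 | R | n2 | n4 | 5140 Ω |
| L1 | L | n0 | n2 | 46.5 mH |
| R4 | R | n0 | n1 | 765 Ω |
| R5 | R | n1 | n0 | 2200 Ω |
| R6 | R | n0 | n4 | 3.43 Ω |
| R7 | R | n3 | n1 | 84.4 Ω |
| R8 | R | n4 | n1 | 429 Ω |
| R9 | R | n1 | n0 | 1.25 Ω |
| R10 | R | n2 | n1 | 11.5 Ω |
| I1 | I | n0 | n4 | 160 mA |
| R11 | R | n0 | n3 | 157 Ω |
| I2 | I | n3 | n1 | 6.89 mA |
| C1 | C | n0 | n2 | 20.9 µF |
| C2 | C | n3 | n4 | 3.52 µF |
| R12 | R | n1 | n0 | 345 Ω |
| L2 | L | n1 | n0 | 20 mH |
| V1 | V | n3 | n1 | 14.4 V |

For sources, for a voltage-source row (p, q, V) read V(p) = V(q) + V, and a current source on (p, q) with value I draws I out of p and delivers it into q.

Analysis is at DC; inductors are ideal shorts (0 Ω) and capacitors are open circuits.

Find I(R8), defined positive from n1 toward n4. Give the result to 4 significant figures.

-0.001188 A

MNA unknowns: 4 node voltages V₁..V_4 plus 3 source currents (L1, L2, V1)
R1: Y=0.01984 on G[4,2]
R2: Y=0.002994 on G[2,1]
R3: Y=0.0001946 on G[2,4]
L1: row V0−V2=0, i_L1 at 0,2
R4: Y=0.001307 on G[0,1]
R5: Y=0.0004545 on G[1,0]
R6: Y=0.2915 on G[0,4]
R7: Y=0.01185 on G[3,1]
R8: Y=0.002331 on G[4,1]
R9: Y=0.8000 on G[1,0]
R10: Y=0.08696 on G[2,1]
I1: z[0]−=0.16, z[4]+=0.16
R11: Y=0.006369 on G[0,3]
I2: z[3]−=0.00689, z[1]+=0.00689
C1: Y=0.000 on G[0,2]
C2: Y=0.000 on G[3,4]
R12: Y=0.002899 on G[1,0]
L2: row V1−V0=0, i_L2 at 1,0
V1: row V3−V1=14.4, i_V1 at 3,1
solve → V1=0.000, V2=0.000, V3=14.40, V4=0.5097
aux → i_L1=-0.01021, i_L2=-0.09053, i_V1=-0.2692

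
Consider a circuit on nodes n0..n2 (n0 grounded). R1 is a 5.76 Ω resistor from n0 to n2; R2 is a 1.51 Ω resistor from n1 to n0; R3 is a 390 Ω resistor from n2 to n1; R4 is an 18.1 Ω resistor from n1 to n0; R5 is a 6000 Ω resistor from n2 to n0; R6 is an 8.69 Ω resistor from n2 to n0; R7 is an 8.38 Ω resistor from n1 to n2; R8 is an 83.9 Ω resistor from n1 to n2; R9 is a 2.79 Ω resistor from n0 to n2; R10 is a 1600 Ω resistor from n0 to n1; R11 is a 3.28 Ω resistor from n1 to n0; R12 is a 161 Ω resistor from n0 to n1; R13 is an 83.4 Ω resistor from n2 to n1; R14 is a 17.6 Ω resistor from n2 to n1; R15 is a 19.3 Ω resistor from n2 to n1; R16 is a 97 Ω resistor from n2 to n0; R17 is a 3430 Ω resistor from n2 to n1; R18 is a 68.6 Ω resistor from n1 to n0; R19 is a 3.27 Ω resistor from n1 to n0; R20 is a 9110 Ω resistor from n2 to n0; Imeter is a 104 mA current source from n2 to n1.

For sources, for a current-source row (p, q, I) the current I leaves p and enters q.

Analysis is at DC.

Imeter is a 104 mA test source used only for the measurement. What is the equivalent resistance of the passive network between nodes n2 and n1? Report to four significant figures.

Element admittances at DC:
  Y(R1) = 0.1736 S between n0,n2
  Y(R2) = 0.6623 S between n1,n0
  Y(R3) = 0.002564 S between n2,n1
  Y(R4) = 0.05525 S between n1,n0
  Y(R5) = 0.0001667 S between n2,n0
  Y(R6) = 0.1151 S between n2,n0
  Y(R7) = 0.1193 S between n1,n2
  Y(R8) = 0.01192 S between n1,n2
  Y(R9) = 0.3584 S between n0,n2
  Y(R10) = 0.0006250 S between n0,n1
  Y(R11) = 0.3049 S between n1,n0
  Y(R12) = 0.006211 S between n0,n1
  Y(R13) = 0.01199 S between n2,n1
  Y(R14) = 0.05682 S between n2,n1
  Y(R15) = 0.05181 S between n2,n1
  Y(R16) = 0.01031 S between n2,n0
  Y(R17) = 0.0002915 S between n2,n1
  Y(R18) = 0.01458 S between n1,n0
  Y(R19) = 0.3058 S between n1,n0
  Y(R20) = 0.0001098 S between n2,n0
  Imeter: injects 0.104 A into n1 (from n2)
Assemble and solve the 2×2 MNA system:
  V(n1)=0.04889  V(n2)=-0.1003

R_eq = 1.435 Ω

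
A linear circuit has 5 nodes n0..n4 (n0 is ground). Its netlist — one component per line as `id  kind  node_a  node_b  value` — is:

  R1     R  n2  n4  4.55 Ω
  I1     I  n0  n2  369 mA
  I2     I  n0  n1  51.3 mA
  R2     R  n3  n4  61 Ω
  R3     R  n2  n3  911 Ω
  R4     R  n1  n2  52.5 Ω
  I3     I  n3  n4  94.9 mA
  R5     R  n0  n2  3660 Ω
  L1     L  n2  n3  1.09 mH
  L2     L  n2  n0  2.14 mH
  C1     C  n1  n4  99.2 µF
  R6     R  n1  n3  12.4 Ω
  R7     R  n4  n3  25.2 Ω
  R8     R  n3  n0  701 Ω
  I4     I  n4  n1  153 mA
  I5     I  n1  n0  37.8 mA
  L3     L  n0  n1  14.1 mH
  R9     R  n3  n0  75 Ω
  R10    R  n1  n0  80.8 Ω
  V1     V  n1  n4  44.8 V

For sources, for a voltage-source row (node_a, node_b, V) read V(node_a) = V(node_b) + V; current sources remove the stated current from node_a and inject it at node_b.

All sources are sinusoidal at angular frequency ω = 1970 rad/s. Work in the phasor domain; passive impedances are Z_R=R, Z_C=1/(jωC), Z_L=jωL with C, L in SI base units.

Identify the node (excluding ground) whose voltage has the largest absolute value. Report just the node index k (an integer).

Element admittances at ω=1970 rad/s:
  Y(R1) = 0.2198+0.000j S between n2,n4
  I1: injects 0.369 A into n2 (from n0)
  I2: injects 0.0513 A into n1 (from n0)
  Y(R2) = 0.01639+0.000j S between n3,n4
  Y(R3) = 0.001098+0.000j S between n2,n3
  Y(R4) = 0.01905+0.000j S between n1,n2
  I3: injects 0.0949 A into n4 (from n3)
  Y(R5) = 0.0002732+0.000j S between n0,n2
  Y(L1) = 0.000-0.4657j S between n2,n3
  Y(L2) = 0.000-0.2372j S between n2,n0
  Y(C1) = 0.000+0.1954j S between n1,n4
  Y(R6) = 0.08065+0.000j S between n1,n3
  Y(R7) = 0.03968+0.000j S between n4,n3
  Y(R8) = 0.001427+0.000j S between n3,n0
  I4: injects 0.153 A into n1 (from n4)
  I5: injects 0.0378 A into n0 (from n1)
  Y(L3) = 0.000-0.03600j S between n0,n1
  Y(R9) = 0.01333+0.000j S between n3,n0
  Y(R10) = 0.01238+0.000j S between n1,n0
  V1: constraint V(n1)−V(n4) = 44.8
Assemble and solve the 5×5 MNA system:
  V(n1)=28.10+3.787j  V(n2)=-3.839-0.1910j  V(n3)=-3.745+3.679j  V(n4)=-16.70+3.787j
  i(V1)=-3.494-7.875j

1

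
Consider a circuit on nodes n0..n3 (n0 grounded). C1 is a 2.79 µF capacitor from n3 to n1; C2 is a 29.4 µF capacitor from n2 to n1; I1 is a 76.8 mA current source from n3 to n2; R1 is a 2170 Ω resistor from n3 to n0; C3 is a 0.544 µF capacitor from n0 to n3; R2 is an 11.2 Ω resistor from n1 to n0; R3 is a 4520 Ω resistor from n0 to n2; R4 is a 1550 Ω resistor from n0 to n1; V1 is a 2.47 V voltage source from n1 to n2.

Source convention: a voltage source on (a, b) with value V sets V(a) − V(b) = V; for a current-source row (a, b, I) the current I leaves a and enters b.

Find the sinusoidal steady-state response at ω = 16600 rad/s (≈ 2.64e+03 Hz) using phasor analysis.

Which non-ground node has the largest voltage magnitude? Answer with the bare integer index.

Apply KCL at each of the 3 non-ground nodes and solve the resulting linear system.
Node n1: branches {C1, C2, R2, R4, V1} → V_1 = 0.1431-0.01787j
Node n2: branches {C2, I1, R3, V1} → V_2 = -2.327-0.01787j
Node n3: branches {C1, I1, R1, C3} → V_3 = 0.1083+1.374j
Source currents: i(V1)=-0.07731-1.205j

2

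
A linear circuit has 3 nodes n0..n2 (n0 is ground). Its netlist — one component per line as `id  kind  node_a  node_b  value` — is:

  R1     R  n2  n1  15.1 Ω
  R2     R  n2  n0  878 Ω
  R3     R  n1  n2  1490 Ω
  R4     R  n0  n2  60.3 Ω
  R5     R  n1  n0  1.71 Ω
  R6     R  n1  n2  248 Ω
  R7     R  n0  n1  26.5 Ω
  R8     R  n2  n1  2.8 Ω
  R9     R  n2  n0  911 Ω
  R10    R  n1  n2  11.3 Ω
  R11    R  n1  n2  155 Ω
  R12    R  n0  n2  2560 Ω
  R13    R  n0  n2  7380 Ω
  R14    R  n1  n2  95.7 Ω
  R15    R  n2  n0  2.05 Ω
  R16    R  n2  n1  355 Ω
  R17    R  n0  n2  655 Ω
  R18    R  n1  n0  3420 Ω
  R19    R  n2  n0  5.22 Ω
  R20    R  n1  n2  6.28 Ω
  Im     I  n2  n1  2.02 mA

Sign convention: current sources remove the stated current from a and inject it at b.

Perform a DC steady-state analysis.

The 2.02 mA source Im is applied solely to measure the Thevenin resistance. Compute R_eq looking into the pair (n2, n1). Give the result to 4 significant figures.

Apply KCL at each of the 2 non-ground nodes and solve the resulting linear system.
Node n1: branches {R1, R3, R5, R6, R7, R8, R10, R11, R14, R16, R18, R20, Im} → V_1 = 0.001043
Node n2: branches {R1, R2, R3, R4, R6, R8, R9, R10, R11, R12, R13, R14, R15, R16, R17, R19, R20, Im} → V_2 = -0.0009276

R_eq = 0.9755 Ω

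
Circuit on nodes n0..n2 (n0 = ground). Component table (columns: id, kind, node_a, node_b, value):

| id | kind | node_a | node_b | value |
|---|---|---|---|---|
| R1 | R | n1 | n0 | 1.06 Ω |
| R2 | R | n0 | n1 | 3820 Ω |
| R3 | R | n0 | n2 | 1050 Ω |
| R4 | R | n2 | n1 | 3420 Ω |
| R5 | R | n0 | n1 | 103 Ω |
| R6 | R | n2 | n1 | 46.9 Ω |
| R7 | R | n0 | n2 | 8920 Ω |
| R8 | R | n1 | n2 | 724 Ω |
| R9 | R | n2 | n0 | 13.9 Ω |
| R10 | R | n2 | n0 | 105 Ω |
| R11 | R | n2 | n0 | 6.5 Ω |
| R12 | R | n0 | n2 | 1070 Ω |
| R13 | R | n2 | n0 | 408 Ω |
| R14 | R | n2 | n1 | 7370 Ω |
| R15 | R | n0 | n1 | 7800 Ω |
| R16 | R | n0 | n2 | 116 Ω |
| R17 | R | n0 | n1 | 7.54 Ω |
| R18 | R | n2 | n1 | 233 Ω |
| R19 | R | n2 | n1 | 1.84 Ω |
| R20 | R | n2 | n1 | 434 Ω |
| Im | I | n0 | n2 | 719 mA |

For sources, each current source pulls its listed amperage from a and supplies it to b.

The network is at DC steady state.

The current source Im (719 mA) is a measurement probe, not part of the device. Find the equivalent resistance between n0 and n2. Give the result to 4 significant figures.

R_eq = 1.604 Ω

Apply KCL at each of the 2 non-ground nodes and solve the resulting linear system.
Node n1: branches {R1, R2, R4, R5, R6, R8, R14, R15, R17, R18, R19, R20} → V_1 = 0.3983
Node n2: branches {R3, R4, R6, R7, R8, R9, R10, R11, R12, R13, R14, R16, R18, R19, R20, Im} → V_2 = 1.153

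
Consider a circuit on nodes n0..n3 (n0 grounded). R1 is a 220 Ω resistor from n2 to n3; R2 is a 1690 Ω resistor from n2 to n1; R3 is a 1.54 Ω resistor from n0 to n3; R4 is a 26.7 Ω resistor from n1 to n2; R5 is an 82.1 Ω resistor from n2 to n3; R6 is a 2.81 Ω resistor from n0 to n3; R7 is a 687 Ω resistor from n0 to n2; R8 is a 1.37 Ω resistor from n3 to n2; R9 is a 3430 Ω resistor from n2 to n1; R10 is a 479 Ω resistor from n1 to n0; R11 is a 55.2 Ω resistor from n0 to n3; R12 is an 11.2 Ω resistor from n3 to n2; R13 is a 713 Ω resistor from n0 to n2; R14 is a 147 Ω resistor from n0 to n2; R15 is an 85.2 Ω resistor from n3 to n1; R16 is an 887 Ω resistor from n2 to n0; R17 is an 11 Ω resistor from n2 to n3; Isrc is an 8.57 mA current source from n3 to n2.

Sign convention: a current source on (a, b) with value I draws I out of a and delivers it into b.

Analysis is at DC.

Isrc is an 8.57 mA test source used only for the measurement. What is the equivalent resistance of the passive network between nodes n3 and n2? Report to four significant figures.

Apply KCL at each of the 3 non-ground nodes and solve the resulting linear system.
Node n1: branches {R2, R4, R9, R10, R15} → V_1 = 0.006543
Node n2: branches {R1, R2, R4, R5, R7, R8, R9, R12, R13, R14, R16, R17, Isrc} → V_2 = 0.008936
Node n3: branches {R1, R3, R5, R6, R8, R11, R12, R15, R17, Isrc} → V_3 = -0.0001076

R_eq = 1.055 Ω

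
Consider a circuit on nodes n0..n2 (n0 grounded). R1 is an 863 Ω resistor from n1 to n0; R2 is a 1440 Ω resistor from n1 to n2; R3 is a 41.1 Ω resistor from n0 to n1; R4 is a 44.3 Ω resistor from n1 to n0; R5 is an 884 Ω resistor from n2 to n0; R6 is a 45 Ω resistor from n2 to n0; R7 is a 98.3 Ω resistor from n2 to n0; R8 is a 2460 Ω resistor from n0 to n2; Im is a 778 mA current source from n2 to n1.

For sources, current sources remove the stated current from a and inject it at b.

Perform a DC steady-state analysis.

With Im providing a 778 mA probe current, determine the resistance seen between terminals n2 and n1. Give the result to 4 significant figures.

Element admittances at DC:
  Y(R1) = 0.001159 S between n1,n0
  Y(R2) = 0.0006944 S between n1,n2
  Y(R3) = 0.02433 S between n0,n1
  Y(R4) = 0.02257 S between n1,n0
  Y(R5) = 0.001131 S between n2,n0
  Y(R6) = 0.02222 S between n2,n0
  Y(R7) = 0.01017 S between n2,n0
  Y(R8) = 0.0004065 S between n0,n2
  Im: injects 0.778 A into n1 (from n2)
Assemble and solve the 2×2 MNA system:
  V(n1)=15.64  V(n2)=-22.15

R_eq = 48.58 Ω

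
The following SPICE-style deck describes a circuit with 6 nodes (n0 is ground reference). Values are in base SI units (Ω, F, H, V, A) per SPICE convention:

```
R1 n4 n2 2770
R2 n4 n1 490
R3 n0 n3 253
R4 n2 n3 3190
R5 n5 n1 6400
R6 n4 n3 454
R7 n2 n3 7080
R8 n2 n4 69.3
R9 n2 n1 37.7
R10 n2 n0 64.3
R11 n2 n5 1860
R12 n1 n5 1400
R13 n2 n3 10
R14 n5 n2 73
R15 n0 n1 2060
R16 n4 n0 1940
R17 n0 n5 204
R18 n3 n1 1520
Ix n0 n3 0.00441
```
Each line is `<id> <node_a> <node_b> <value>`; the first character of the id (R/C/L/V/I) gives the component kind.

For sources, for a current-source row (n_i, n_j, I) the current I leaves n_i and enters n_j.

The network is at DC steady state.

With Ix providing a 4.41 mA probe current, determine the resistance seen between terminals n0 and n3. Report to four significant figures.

R_eq = 47.90 Ω

Apply KCL at each of the 5 non-ground nodes and solve the resulting linear system.
Node n1: branches {R2, R5, R9, R12, R15, R18} → V_1 = 0.1733
Node n2: branches {R1, R4, R7, R8, R9, R10, R11, R13, R14} → V_2 = 0.1767
Node n3: branches {R3, R4, R6, R7, R13, R18, Ix} → V_3 = 0.2112
Node n4: branches {R1, R2, R6, R8, R16} → V_4 = 0.1755
Node n5: branches {R5, R11, R12, R14, R17} → V_5 = 0.1332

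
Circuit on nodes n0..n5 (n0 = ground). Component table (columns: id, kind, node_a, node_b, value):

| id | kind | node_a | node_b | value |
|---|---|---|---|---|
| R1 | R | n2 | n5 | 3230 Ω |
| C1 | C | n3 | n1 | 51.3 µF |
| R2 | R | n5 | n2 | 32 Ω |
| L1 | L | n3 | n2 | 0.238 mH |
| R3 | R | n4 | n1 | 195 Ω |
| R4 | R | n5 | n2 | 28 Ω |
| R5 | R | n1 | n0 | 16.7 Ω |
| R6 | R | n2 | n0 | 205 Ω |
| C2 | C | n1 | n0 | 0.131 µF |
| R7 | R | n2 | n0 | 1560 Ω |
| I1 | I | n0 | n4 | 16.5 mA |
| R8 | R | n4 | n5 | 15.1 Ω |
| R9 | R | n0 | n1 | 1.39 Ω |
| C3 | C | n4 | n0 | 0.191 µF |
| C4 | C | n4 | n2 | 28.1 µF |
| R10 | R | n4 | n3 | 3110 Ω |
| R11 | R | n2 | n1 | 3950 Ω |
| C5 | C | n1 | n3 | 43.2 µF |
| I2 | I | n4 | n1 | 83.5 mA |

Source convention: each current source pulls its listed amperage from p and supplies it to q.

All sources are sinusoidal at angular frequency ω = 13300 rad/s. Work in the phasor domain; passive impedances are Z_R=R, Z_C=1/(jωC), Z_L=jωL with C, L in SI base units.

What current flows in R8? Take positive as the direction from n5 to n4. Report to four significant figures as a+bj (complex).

MNA unknowns: 5 node voltages V₁..V_5
R1: Y=0.0003096+0.000j on G[2,5]
C1: Y=0.000+0.6823j on G[3,1]
R2: Y=0.03125+0.000j on G[5,2]
L1: Y=0.000-0.3159j on G[3,2]
R3: Y=0.005128+0.000j on G[4,1]
R4: Y=0.03571+0.000j on G[5,2]
R5: Y=0.05988+0.000j on G[1,0]
R6: Y=0.004878+0.000j on G[2,0]
C2: Y=0.000+0.001742j on G[1,0]
R7: Y=0.0006410+0.000j on G[2,0]
I1: z[0]−=0.0165, z[4]+=0.0165
R8: Y=0.06623+0.000j on G[4,5]
R9: Y=0.7194+0.000j on G[0,1]
C3: Y=0.000+0.002540j on G[4,0]
C4: Y=0.000+0.3737j on G[4,2]
R10: Y=0.0003215+0.000j on G[4,3]
R11: Y=0.0002532+0.000j on G[2,1]
C5: Y=0.000+0.5746j on G[1,3]
I2: z[4]−=0.0835, z[1]+=0.0835
solve → V1=0.02110+0.001059j, V2=0.01916-0.1576j, V3=0.02175+0.05434j, V4=0.003066+0.01983j, V5=0.01118-0.06958j

0.0005371-0.005922j A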